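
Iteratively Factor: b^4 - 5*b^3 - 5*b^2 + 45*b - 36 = (b - 3)*(b^3 - 2*b^2 - 11*b + 12) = (b - 3)*(b - 1)*(b^2 - b - 12) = (b - 4)*(b - 3)*(b - 1)*(b + 3)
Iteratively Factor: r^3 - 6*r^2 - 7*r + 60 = (r - 5)*(r^2 - r - 12) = (r - 5)*(r - 4)*(r + 3)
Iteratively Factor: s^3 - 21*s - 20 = (s - 5)*(s^2 + 5*s + 4) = (s - 5)*(s + 4)*(s + 1)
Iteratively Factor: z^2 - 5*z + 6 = (z - 3)*(z - 2)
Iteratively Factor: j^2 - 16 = (j - 4)*(j + 4)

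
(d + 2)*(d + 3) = d^2 + 5*d + 6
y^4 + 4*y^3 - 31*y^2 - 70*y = y*(y - 5)*(y + 2)*(y + 7)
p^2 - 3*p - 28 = (p - 7)*(p + 4)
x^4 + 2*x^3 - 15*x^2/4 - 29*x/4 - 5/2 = (x - 2)*(x + 1/2)*(x + 1)*(x + 5/2)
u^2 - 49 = (u - 7)*(u + 7)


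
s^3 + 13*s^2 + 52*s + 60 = (s + 2)*(s + 5)*(s + 6)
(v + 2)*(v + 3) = v^2 + 5*v + 6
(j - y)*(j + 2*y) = j^2 + j*y - 2*y^2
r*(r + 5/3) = r^2 + 5*r/3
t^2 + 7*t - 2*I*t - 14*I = (t + 7)*(t - 2*I)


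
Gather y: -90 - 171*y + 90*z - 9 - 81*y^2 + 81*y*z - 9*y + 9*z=-81*y^2 + y*(81*z - 180) + 99*z - 99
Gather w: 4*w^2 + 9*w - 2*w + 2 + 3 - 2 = 4*w^2 + 7*w + 3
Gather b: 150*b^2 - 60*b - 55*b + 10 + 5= 150*b^2 - 115*b + 15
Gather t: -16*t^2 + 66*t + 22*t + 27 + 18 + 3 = -16*t^2 + 88*t + 48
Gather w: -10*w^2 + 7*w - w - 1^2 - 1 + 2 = -10*w^2 + 6*w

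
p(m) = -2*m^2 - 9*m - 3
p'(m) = -4*m - 9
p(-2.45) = 7.04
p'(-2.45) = 0.80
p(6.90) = -160.32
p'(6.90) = -36.60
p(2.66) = -41.09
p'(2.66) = -19.64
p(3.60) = -61.32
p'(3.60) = -23.40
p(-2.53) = 6.97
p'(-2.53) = 1.12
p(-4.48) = -2.82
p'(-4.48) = 8.92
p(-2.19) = 7.12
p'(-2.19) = -0.24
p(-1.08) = 4.39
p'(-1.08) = -4.68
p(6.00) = -129.00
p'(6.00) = -33.00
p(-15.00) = -318.00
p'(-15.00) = 51.00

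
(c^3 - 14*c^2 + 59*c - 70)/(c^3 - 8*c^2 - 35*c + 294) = (c^2 - 7*c + 10)/(c^2 - c - 42)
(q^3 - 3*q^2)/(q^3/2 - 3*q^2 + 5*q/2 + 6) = 2*q^2/(q^2 - 3*q - 4)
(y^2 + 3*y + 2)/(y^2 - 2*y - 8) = (y + 1)/(y - 4)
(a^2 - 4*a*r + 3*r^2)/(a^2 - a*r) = (a - 3*r)/a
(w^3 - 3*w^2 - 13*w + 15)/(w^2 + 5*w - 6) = (w^2 - 2*w - 15)/(w + 6)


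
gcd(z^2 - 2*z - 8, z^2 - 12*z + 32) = z - 4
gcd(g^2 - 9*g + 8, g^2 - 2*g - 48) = g - 8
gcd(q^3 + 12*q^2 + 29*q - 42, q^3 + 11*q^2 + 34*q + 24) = q + 6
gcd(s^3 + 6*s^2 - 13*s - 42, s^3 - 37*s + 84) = s^2 + 4*s - 21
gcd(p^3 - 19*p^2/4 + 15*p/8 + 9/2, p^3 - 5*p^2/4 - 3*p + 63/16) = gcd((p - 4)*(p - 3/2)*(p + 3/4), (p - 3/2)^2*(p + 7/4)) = p - 3/2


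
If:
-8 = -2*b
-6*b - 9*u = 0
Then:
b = 4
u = -8/3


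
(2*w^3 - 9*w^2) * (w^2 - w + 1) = 2*w^5 - 11*w^4 + 11*w^3 - 9*w^2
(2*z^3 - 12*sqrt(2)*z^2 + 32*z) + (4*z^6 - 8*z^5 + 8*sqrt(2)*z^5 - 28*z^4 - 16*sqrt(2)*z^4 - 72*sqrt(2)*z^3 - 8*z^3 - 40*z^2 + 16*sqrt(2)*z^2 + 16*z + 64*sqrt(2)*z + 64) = 4*z^6 - 8*z^5 + 8*sqrt(2)*z^5 - 28*z^4 - 16*sqrt(2)*z^4 - 72*sqrt(2)*z^3 - 6*z^3 - 40*z^2 + 4*sqrt(2)*z^2 + 48*z + 64*sqrt(2)*z + 64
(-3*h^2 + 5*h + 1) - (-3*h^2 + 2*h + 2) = 3*h - 1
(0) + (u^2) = u^2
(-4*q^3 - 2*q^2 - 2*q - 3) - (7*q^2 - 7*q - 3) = -4*q^3 - 9*q^2 + 5*q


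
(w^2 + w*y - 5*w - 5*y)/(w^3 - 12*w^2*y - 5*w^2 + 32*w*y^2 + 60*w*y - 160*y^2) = (w + y)/(w^2 - 12*w*y + 32*y^2)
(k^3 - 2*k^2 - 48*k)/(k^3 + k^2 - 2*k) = (k^2 - 2*k - 48)/(k^2 + k - 2)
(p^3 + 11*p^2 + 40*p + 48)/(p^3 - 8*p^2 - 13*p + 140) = (p^2 + 7*p + 12)/(p^2 - 12*p + 35)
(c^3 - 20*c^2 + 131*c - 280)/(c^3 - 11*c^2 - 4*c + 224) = (c - 5)/(c + 4)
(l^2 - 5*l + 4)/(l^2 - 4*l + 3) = (l - 4)/(l - 3)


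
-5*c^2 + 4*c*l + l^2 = (-c + l)*(5*c + l)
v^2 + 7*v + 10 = (v + 2)*(v + 5)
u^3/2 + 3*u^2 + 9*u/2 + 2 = (u/2 + 1/2)*(u + 1)*(u + 4)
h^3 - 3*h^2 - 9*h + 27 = (h - 3)^2*(h + 3)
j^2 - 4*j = j*(j - 4)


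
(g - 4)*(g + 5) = g^2 + g - 20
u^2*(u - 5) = u^3 - 5*u^2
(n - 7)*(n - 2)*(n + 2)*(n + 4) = n^4 - 3*n^3 - 32*n^2 + 12*n + 112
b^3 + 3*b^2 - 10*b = b*(b - 2)*(b + 5)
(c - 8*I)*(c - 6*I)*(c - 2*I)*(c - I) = c^4 - 17*I*c^3 - 92*c^2 + 172*I*c + 96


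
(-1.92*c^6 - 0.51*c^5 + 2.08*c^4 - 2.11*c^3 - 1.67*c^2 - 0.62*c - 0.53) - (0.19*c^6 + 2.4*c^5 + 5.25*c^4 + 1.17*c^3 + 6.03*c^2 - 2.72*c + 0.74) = -2.11*c^6 - 2.91*c^5 - 3.17*c^4 - 3.28*c^3 - 7.7*c^2 + 2.1*c - 1.27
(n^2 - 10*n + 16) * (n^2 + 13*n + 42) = n^4 + 3*n^3 - 72*n^2 - 212*n + 672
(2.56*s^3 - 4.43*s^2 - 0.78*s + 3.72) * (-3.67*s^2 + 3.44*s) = -9.3952*s^5 + 25.0645*s^4 - 12.3766*s^3 - 16.3356*s^2 + 12.7968*s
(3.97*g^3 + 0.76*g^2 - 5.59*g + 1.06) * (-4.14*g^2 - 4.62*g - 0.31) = -16.4358*g^5 - 21.4878*g^4 + 18.4007*g^3 + 21.2018*g^2 - 3.1643*g - 0.3286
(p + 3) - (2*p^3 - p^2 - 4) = -2*p^3 + p^2 + p + 7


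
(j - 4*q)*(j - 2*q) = j^2 - 6*j*q + 8*q^2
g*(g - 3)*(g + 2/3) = g^3 - 7*g^2/3 - 2*g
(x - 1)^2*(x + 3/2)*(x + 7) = x^4 + 13*x^3/2 - 11*x^2/2 - 25*x/2 + 21/2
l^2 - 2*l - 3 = (l - 3)*(l + 1)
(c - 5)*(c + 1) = c^2 - 4*c - 5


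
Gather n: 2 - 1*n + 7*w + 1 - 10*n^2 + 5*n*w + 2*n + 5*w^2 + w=-10*n^2 + n*(5*w + 1) + 5*w^2 + 8*w + 3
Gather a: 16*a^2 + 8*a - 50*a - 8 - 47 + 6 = 16*a^2 - 42*a - 49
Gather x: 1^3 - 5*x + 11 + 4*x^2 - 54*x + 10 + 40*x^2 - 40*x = 44*x^2 - 99*x + 22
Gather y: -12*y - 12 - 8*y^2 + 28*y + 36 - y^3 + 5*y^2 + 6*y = -y^3 - 3*y^2 + 22*y + 24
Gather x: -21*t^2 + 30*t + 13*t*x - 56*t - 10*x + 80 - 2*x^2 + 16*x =-21*t^2 - 26*t - 2*x^2 + x*(13*t + 6) + 80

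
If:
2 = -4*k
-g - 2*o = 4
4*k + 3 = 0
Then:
No Solution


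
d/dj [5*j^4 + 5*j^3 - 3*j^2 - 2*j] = 20*j^3 + 15*j^2 - 6*j - 2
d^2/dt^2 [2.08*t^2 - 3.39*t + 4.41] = 4.16000000000000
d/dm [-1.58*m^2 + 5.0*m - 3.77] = 5.0 - 3.16*m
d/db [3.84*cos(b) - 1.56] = -3.84*sin(b)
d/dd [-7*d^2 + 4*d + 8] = 4 - 14*d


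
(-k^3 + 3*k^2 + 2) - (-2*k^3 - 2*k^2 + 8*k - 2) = k^3 + 5*k^2 - 8*k + 4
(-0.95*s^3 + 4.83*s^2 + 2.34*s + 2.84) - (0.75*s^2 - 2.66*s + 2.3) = -0.95*s^3 + 4.08*s^2 + 5.0*s + 0.54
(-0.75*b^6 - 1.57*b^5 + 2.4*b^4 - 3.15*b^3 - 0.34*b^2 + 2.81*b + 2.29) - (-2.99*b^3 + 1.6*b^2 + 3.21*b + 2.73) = -0.75*b^6 - 1.57*b^5 + 2.4*b^4 - 0.16*b^3 - 1.94*b^2 - 0.4*b - 0.44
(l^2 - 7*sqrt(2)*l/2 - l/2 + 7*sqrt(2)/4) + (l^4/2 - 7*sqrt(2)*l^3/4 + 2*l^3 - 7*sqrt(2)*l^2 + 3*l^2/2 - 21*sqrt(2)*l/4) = l^4/2 - 7*sqrt(2)*l^3/4 + 2*l^3 - 7*sqrt(2)*l^2 + 5*l^2/2 - 35*sqrt(2)*l/4 - l/2 + 7*sqrt(2)/4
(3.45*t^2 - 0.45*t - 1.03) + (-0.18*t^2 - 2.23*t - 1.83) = 3.27*t^2 - 2.68*t - 2.86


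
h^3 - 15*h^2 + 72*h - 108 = (h - 6)^2*(h - 3)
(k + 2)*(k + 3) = k^2 + 5*k + 6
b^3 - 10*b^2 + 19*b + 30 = (b - 6)*(b - 5)*(b + 1)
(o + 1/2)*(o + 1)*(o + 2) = o^3 + 7*o^2/2 + 7*o/2 + 1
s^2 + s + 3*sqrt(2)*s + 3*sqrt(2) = (s + 1)*(s + 3*sqrt(2))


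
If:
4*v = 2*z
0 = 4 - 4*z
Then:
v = 1/2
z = 1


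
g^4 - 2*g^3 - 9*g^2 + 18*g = g*(g - 3)*(g - 2)*(g + 3)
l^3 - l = l*(l - 1)*(l + 1)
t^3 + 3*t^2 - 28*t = t*(t - 4)*(t + 7)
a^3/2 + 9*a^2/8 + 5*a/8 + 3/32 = (a/2 + 1/4)*(a + 1/4)*(a + 3/2)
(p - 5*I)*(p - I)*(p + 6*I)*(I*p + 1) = I*p^4 + p^3 + 31*I*p^2 + 61*p - 30*I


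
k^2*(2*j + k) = 2*j*k^2 + k^3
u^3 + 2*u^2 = u^2*(u + 2)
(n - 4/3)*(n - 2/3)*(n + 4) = n^3 + 2*n^2 - 64*n/9 + 32/9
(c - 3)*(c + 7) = c^2 + 4*c - 21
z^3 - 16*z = z*(z - 4)*(z + 4)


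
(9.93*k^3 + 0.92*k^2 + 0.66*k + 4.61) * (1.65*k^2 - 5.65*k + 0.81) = 16.3845*k^5 - 54.5865*k^4 + 3.9343*k^3 + 4.6227*k^2 - 25.5119*k + 3.7341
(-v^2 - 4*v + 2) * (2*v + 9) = -2*v^3 - 17*v^2 - 32*v + 18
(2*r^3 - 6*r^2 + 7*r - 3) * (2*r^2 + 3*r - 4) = 4*r^5 - 6*r^4 - 12*r^3 + 39*r^2 - 37*r + 12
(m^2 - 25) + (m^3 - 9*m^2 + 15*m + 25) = m^3 - 8*m^2 + 15*m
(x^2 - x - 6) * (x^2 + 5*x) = x^4 + 4*x^3 - 11*x^2 - 30*x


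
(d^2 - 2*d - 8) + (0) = d^2 - 2*d - 8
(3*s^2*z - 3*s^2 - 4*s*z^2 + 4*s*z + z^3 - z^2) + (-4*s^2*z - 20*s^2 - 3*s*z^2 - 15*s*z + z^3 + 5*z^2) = -s^2*z - 23*s^2 - 7*s*z^2 - 11*s*z + 2*z^3 + 4*z^2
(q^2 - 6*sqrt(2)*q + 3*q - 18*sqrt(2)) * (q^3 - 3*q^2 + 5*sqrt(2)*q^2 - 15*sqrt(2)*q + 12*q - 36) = q^5 - sqrt(2)*q^4 - 57*q^3 - 63*sqrt(2)*q^2 + 432*q + 648*sqrt(2)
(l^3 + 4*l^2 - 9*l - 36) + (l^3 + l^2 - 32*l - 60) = 2*l^3 + 5*l^2 - 41*l - 96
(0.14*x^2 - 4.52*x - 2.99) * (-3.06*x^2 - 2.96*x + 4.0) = -0.4284*x^4 + 13.4168*x^3 + 23.0886*x^2 - 9.2296*x - 11.96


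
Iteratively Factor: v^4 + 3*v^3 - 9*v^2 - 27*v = (v)*(v^3 + 3*v^2 - 9*v - 27) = v*(v + 3)*(v^2 - 9) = v*(v + 3)^2*(v - 3)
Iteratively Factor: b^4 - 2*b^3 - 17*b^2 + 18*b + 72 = (b - 3)*(b^3 + b^2 - 14*b - 24) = (b - 3)*(b + 3)*(b^2 - 2*b - 8) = (b - 4)*(b - 3)*(b + 3)*(b + 2)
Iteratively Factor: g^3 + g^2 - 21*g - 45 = (g - 5)*(g^2 + 6*g + 9) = (g - 5)*(g + 3)*(g + 3)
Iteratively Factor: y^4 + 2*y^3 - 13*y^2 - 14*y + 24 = (y - 3)*(y^3 + 5*y^2 + 2*y - 8) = (y - 3)*(y - 1)*(y^2 + 6*y + 8) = (y - 3)*(y - 1)*(y + 2)*(y + 4)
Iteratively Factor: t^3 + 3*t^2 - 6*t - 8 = (t + 4)*(t^2 - t - 2) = (t - 2)*(t + 4)*(t + 1)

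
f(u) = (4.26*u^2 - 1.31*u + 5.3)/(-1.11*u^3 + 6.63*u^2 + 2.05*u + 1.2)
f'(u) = (8.52*u - 1.31)/(-1.11*u^3 + 6.63*u^2 + 2.05*u + 1.2) + (3.33*u^2 - 13.26*u - 2.05)*(4.26*u^2 - 1.31*u + 5.3)/(-1.11*u^3 + 6.63*u^2 + 2.05*u + 1.2)^2 = (4.7286*u^4 - 2.9082*u^3 + 35.0673*u^2 - 60.054*u - 12.437)/(1.2321*u^6 - 14.7186*u^5 + 39.4059*u^4 + 24.519*u^3 + 20.1145*u^2 + 4.92*u + 1.44)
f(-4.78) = 0.41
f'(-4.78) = 0.06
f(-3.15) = 0.54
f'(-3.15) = 0.12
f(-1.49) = 1.01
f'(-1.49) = 0.69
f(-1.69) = 0.89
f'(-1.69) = 0.50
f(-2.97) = 0.57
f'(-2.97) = 0.13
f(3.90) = 1.47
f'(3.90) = 0.62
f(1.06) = 0.92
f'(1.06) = -0.38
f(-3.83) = 0.48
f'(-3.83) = 0.08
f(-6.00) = 0.36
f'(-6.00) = 0.04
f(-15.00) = 0.19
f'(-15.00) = 0.01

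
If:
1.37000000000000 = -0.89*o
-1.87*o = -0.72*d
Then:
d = -4.00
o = -1.54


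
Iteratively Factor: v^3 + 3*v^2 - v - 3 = (v + 1)*(v^2 + 2*v - 3) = (v + 1)*(v + 3)*(v - 1)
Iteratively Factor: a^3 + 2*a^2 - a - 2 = (a + 2)*(a^2 - 1) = (a - 1)*(a + 2)*(a + 1)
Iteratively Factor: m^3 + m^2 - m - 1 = (m + 1)*(m^2 - 1) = (m - 1)*(m + 1)*(m + 1)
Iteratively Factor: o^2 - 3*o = (o - 3)*(o)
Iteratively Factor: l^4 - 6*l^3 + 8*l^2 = (l)*(l^3 - 6*l^2 + 8*l) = l*(l - 2)*(l^2 - 4*l) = l*(l - 4)*(l - 2)*(l)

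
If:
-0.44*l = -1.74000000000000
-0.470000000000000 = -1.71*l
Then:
No Solution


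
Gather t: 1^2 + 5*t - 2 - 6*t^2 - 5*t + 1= -6*t^2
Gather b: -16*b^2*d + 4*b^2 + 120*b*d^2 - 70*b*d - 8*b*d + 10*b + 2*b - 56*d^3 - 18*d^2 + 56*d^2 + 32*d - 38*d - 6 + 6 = b^2*(4 - 16*d) + b*(120*d^2 - 78*d + 12) - 56*d^3 + 38*d^2 - 6*d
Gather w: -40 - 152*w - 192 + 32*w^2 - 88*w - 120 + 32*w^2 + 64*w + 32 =64*w^2 - 176*w - 320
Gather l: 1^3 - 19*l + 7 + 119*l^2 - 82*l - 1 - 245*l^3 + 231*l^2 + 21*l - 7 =-245*l^3 + 350*l^2 - 80*l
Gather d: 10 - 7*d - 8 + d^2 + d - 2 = d^2 - 6*d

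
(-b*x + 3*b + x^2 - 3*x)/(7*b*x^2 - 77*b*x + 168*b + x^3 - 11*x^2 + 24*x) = (-b + x)/(7*b*x - 56*b + x^2 - 8*x)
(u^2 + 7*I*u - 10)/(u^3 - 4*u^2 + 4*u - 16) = (u + 5*I)/(u^2 - 2*u*(2 + I) + 8*I)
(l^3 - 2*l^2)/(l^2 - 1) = l^2*(l - 2)/(l^2 - 1)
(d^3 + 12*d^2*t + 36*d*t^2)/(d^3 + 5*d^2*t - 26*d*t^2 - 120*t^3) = d*(-d - 6*t)/(-d^2 + d*t + 20*t^2)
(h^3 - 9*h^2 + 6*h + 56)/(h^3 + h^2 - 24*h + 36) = (h^3 - 9*h^2 + 6*h + 56)/(h^3 + h^2 - 24*h + 36)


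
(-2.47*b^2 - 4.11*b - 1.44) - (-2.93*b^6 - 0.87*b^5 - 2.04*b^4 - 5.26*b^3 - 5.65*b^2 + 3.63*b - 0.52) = 2.93*b^6 + 0.87*b^5 + 2.04*b^4 + 5.26*b^3 + 3.18*b^2 - 7.74*b - 0.92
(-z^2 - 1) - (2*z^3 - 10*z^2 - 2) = -2*z^3 + 9*z^2 + 1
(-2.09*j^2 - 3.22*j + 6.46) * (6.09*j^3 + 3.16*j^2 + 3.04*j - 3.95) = -12.7281*j^5 - 26.2142*j^4 + 22.8126*j^3 + 18.8803*j^2 + 32.3574*j - 25.517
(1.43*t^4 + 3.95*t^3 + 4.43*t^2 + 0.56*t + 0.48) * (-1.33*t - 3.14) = -1.9019*t^5 - 9.7437*t^4 - 18.2949*t^3 - 14.655*t^2 - 2.3968*t - 1.5072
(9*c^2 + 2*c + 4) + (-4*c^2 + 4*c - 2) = 5*c^2 + 6*c + 2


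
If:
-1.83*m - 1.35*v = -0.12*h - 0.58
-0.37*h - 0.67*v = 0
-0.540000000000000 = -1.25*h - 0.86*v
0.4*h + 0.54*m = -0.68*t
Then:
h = 0.70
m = 0.65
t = -0.92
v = -0.38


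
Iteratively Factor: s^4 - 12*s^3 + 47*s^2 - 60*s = (s - 5)*(s^3 - 7*s^2 + 12*s) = s*(s - 5)*(s^2 - 7*s + 12) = s*(s - 5)*(s - 4)*(s - 3)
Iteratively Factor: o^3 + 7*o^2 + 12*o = (o)*(o^2 + 7*o + 12) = o*(o + 3)*(o + 4)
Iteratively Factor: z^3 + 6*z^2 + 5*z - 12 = (z - 1)*(z^2 + 7*z + 12) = (z - 1)*(z + 3)*(z + 4)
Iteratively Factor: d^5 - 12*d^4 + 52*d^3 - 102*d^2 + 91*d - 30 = (d - 2)*(d^4 - 10*d^3 + 32*d^2 - 38*d + 15) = (d - 2)*(d - 1)*(d^3 - 9*d^2 + 23*d - 15) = (d - 5)*(d - 2)*(d - 1)*(d^2 - 4*d + 3) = (d - 5)*(d - 3)*(d - 2)*(d - 1)*(d - 1)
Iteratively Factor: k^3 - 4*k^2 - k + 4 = (k - 1)*(k^2 - 3*k - 4) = (k - 4)*(k - 1)*(k + 1)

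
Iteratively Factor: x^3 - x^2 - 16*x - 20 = (x + 2)*(x^2 - 3*x - 10) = (x + 2)^2*(x - 5)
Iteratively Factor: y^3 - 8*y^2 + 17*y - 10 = (y - 1)*(y^2 - 7*y + 10) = (y - 2)*(y - 1)*(y - 5)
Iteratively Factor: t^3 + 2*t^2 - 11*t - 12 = (t + 1)*(t^2 + t - 12) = (t + 1)*(t + 4)*(t - 3)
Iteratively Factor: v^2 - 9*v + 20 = (v - 4)*(v - 5)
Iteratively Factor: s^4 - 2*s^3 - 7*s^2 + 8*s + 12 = (s + 2)*(s^3 - 4*s^2 + s + 6) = (s + 1)*(s + 2)*(s^2 - 5*s + 6) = (s - 3)*(s + 1)*(s + 2)*(s - 2)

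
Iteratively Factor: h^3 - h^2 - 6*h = (h + 2)*(h^2 - 3*h) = (h - 3)*(h + 2)*(h)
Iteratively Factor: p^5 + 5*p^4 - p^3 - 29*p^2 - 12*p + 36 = (p + 3)*(p^4 + 2*p^3 - 7*p^2 - 8*p + 12) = (p - 2)*(p + 3)*(p^3 + 4*p^2 + p - 6) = (p - 2)*(p + 3)^2*(p^2 + p - 2) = (p - 2)*(p - 1)*(p + 3)^2*(p + 2)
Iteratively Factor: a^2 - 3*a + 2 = (a - 2)*(a - 1)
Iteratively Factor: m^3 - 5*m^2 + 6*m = (m - 3)*(m^2 - 2*m) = m*(m - 3)*(m - 2)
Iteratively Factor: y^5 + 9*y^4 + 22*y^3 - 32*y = (y + 2)*(y^4 + 7*y^3 + 8*y^2 - 16*y) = y*(y + 2)*(y^3 + 7*y^2 + 8*y - 16) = y*(y + 2)*(y + 4)*(y^2 + 3*y - 4) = y*(y - 1)*(y + 2)*(y + 4)*(y + 4)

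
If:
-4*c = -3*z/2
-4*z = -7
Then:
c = 21/32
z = 7/4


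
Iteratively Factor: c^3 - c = (c)*(c^2 - 1) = c*(c - 1)*(c + 1)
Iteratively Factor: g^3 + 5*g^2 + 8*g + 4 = (g + 1)*(g^2 + 4*g + 4) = (g + 1)*(g + 2)*(g + 2)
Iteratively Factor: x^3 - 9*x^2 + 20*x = (x - 5)*(x^2 - 4*x) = (x - 5)*(x - 4)*(x)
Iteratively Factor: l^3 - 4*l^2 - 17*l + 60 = (l - 3)*(l^2 - l - 20) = (l - 5)*(l - 3)*(l + 4)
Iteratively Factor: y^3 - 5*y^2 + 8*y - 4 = (y - 1)*(y^2 - 4*y + 4) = (y - 2)*(y - 1)*(y - 2)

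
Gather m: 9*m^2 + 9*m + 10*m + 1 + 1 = 9*m^2 + 19*m + 2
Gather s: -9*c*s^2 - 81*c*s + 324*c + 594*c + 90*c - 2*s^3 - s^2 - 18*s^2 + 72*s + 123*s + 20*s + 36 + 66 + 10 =1008*c - 2*s^3 + s^2*(-9*c - 19) + s*(215 - 81*c) + 112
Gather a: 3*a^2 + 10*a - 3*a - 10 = 3*a^2 + 7*a - 10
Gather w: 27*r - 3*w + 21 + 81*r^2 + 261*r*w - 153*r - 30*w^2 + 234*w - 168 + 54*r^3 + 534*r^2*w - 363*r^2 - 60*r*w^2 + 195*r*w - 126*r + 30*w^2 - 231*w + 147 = 54*r^3 - 282*r^2 - 60*r*w^2 - 252*r + w*(534*r^2 + 456*r)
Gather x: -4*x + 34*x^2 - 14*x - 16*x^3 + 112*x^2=-16*x^3 + 146*x^2 - 18*x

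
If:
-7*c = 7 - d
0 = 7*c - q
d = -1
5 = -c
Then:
No Solution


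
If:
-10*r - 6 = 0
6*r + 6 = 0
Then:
No Solution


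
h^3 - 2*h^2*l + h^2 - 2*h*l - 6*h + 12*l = (h - 2)*(h + 3)*(h - 2*l)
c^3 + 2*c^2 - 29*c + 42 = (c - 3)*(c - 2)*(c + 7)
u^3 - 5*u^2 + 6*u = u*(u - 3)*(u - 2)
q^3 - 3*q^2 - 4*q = q*(q - 4)*(q + 1)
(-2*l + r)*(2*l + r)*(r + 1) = -4*l^2*r - 4*l^2 + r^3 + r^2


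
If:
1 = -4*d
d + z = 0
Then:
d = -1/4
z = 1/4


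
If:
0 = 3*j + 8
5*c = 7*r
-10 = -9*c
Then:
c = 10/9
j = -8/3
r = 50/63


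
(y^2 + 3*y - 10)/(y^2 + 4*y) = (y^2 + 3*y - 10)/(y*(y + 4))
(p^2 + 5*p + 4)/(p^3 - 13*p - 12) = (p + 4)/(p^2 - p - 12)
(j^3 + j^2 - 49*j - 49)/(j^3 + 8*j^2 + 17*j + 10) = (j^2 - 49)/(j^2 + 7*j + 10)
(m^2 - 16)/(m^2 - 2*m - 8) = (m + 4)/(m + 2)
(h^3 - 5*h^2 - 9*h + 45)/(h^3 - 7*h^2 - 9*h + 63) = (h - 5)/(h - 7)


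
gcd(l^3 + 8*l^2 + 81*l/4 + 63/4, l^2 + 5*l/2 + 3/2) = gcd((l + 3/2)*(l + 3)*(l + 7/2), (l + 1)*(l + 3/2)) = l + 3/2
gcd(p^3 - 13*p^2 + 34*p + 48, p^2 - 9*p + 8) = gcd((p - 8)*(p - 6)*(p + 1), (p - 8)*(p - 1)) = p - 8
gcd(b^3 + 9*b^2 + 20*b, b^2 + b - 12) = b + 4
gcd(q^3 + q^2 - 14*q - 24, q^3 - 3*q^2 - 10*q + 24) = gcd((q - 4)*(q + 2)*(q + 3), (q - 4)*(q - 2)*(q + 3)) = q^2 - q - 12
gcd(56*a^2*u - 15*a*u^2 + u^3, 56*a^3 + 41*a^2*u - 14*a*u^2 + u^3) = 56*a^2 - 15*a*u + u^2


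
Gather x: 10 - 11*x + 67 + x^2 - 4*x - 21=x^2 - 15*x + 56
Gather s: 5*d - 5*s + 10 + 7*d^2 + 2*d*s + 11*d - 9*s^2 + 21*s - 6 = 7*d^2 + 16*d - 9*s^2 + s*(2*d + 16) + 4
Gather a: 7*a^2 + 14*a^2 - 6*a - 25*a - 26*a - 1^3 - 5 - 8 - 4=21*a^2 - 57*a - 18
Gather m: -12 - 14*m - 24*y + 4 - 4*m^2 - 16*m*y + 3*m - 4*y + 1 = -4*m^2 + m*(-16*y - 11) - 28*y - 7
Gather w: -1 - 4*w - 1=-4*w - 2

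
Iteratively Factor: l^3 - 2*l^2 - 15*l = (l - 5)*(l^2 + 3*l) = (l - 5)*(l + 3)*(l)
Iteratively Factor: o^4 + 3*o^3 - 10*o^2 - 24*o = (o)*(o^3 + 3*o^2 - 10*o - 24) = o*(o - 3)*(o^2 + 6*o + 8) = o*(o - 3)*(o + 4)*(o + 2)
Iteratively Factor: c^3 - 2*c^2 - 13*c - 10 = (c - 5)*(c^2 + 3*c + 2) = (c - 5)*(c + 1)*(c + 2)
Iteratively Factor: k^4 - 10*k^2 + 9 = (k + 3)*(k^3 - 3*k^2 - k + 3) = (k - 3)*(k + 3)*(k^2 - 1) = (k - 3)*(k - 1)*(k + 3)*(k + 1)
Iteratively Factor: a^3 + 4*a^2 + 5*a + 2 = (a + 2)*(a^2 + 2*a + 1) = (a + 1)*(a + 2)*(a + 1)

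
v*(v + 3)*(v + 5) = v^3 + 8*v^2 + 15*v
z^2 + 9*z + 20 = (z + 4)*(z + 5)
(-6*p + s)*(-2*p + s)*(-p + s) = -12*p^3 + 20*p^2*s - 9*p*s^2 + s^3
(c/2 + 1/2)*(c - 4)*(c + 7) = c^3/2 + 2*c^2 - 25*c/2 - 14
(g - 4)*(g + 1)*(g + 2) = g^3 - g^2 - 10*g - 8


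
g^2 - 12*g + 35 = (g - 7)*(g - 5)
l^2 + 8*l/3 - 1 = (l - 1/3)*(l + 3)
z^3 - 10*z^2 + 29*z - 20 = (z - 5)*(z - 4)*(z - 1)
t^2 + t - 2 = (t - 1)*(t + 2)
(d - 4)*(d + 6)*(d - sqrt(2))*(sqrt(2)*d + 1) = sqrt(2)*d^4 - d^3 + 2*sqrt(2)*d^3 - 25*sqrt(2)*d^2 - 2*d^2 - 2*sqrt(2)*d + 24*d + 24*sqrt(2)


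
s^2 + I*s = s*(s + I)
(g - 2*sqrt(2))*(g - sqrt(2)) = g^2 - 3*sqrt(2)*g + 4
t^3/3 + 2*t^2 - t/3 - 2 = (t/3 + 1/3)*(t - 1)*(t + 6)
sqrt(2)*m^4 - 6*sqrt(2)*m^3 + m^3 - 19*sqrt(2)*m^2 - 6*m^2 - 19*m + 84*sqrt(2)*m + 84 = (m - 7)*(m - 3)*(m + 4)*(sqrt(2)*m + 1)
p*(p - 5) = p^2 - 5*p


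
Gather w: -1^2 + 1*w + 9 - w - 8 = 0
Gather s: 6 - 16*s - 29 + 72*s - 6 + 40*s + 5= 96*s - 24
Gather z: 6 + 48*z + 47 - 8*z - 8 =40*z + 45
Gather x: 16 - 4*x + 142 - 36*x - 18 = 140 - 40*x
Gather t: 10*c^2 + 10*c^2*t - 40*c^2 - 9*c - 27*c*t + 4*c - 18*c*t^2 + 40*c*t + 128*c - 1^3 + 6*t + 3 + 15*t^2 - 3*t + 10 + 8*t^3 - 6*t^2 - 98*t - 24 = -30*c^2 + 123*c + 8*t^3 + t^2*(9 - 18*c) + t*(10*c^2 + 13*c - 95) - 12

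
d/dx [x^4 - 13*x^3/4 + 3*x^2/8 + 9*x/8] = 4*x^3 - 39*x^2/4 + 3*x/4 + 9/8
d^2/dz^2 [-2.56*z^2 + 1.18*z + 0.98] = -5.12000000000000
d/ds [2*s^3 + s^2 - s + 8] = 6*s^2 + 2*s - 1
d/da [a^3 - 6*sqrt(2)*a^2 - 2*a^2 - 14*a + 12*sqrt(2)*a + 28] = 3*a^2 - 12*sqrt(2)*a - 4*a - 14 + 12*sqrt(2)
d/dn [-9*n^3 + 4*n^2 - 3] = n*(8 - 27*n)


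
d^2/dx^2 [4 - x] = 0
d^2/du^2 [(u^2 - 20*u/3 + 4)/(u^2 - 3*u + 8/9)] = 18*(-297*u^3 + 756*u^2 - 1476*u + 1252)/(729*u^6 - 6561*u^5 + 21627*u^4 - 31347*u^3 + 19224*u^2 - 5184*u + 512)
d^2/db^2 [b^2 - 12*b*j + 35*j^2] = 2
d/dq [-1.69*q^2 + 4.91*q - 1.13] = 4.91 - 3.38*q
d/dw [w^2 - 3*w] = 2*w - 3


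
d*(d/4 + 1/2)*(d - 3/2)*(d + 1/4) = d^4/4 + 3*d^3/16 - 23*d^2/32 - 3*d/16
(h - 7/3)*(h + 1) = h^2 - 4*h/3 - 7/3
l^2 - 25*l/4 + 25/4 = (l - 5)*(l - 5/4)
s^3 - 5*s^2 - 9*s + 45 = (s - 5)*(s - 3)*(s + 3)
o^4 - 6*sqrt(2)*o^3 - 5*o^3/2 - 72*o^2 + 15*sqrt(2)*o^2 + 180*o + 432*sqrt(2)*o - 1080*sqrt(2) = (o - 5/2)*(o - 6*sqrt(2))^2*(o + 6*sqrt(2))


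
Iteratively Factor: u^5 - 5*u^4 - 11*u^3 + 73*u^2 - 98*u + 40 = (u - 1)*(u^4 - 4*u^3 - 15*u^2 + 58*u - 40) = (u - 5)*(u - 1)*(u^3 + u^2 - 10*u + 8) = (u - 5)*(u - 1)^2*(u^2 + 2*u - 8) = (u - 5)*(u - 1)^2*(u + 4)*(u - 2)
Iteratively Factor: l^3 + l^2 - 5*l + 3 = (l - 1)*(l^2 + 2*l - 3) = (l - 1)^2*(l + 3)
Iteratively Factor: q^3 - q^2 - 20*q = (q)*(q^2 - q - 20) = q*(q - 5)*(q + 4)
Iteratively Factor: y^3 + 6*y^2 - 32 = (y + 4)*(y^2 + 2*y - 8) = (y - 2)*(y + 4)*(y + 4)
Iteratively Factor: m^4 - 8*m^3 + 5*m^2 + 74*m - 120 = (m - 2)*(m^3 - 6*m^2 - 7*m + 60) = (m - 5)*(m - 2)*(m^2 - m - 12) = (m - 5)*(m - 4)*(m - 2)*(m + 3)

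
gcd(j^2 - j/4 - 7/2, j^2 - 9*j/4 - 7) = j + 7/4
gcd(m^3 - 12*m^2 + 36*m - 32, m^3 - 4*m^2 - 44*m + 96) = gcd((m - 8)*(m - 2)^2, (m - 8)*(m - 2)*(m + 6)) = m^2 - 10*m + 16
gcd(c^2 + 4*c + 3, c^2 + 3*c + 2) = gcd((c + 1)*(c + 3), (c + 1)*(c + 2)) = c + 1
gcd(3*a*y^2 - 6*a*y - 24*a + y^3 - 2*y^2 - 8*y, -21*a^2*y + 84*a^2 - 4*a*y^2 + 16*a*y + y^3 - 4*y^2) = 3*a*y - 12*a + y^2 - 4*y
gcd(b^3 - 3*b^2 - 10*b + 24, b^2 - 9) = b + 3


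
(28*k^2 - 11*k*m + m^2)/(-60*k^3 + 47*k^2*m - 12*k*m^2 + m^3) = (-7*k + m)/(15*k^2 - 8*k*m + m^2)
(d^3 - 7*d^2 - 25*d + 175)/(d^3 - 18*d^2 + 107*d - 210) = (d + 5)/(d - 6)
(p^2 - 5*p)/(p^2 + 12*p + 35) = p*(p - 5)/(p^2 + 12*p + 35)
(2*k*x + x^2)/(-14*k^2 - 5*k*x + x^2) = x/(-7*k + x)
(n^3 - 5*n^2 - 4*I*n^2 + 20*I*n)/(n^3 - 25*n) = (n - 4*I)/(n + 5)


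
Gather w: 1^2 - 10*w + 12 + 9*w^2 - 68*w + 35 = 9*w^2 - 78*w + 48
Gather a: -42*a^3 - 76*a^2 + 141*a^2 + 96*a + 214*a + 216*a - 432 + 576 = -42*a^3 + 65*a^2 + 526*a + 144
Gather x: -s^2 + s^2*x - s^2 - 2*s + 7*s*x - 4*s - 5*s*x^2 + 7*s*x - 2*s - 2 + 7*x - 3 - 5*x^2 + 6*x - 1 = -2*s^2 - 8*s + x^2*(-5*s - 5) + x*(s^2 + 14*s + 13) - 6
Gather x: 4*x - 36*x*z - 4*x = -36*x*z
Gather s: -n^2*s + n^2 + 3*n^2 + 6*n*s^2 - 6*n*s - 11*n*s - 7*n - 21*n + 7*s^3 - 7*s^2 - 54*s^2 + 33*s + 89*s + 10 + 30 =4*n^2 - 28*n + 7*s^3 + s^2*(6*n - 61) + s*(-n^2 - 17*n + 122) + 40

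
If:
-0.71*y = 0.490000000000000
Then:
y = -0.69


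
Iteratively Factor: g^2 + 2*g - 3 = (g - 1)*(g + 3)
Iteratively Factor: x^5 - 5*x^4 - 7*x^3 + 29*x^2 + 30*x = (x - 5)*(x^4 - 7*x^2 - 6*x) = (x - 5)*(x + 2)*(x^3 - 2*x^2 - 3*x) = (x - 5)*(x - 3)*(x + 2)*(x^2 + x) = (x - 5)*(x - 3)*(x + 1)*(x + 2)*(x)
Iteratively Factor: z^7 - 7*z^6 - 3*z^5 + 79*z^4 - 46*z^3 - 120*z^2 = (z)*(z^6 - 7*z^5 - 3*z^4 + 79*z^3 - 46*z^2 - 120*z) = z*(z - 2)*(z^5 - 5*z^4 - 13*z^3 + 53*z^2 + 60*z) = z*(z - 4)*(z - 2)*(z^4 - z^3 - 17*z^2 - 15*z) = z*(z - 5)*(z - 4)*(z - 2)*(z^3 + 4*z^2 + 3*z) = z*(z - 5)*(z - 4)*(z - 2)*(z + 1)*(z^2 + 3*z) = z^2*(z - 5)*(z - 4)*(z - 2)*(z + 1)*(z + 3)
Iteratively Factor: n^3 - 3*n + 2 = (n + 2)*(n^2 - 2*n + 1) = (n - 1)*(n + 2)*(n - 1)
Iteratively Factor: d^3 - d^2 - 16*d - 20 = (d + 2)*(d^2 - 3*d - 10) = (d + 2)^2*(d - 5)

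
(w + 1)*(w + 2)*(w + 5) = w^3 + 8*w^2 + 17*w + 10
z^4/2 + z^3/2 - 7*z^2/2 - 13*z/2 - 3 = (z/2 + 1/2)*(z - 3)*(z + 1)*(z + 2)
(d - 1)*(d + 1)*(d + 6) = d^3 + 6*d^2 - d - 6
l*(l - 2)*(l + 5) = l^3 + 3*l^2 - 10*l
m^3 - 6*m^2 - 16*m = m*(m - 8)*(m + 2)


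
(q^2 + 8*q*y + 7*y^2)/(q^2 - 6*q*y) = (q^2 + 8*q*y + 7*y^2)/(q*(q - 6*y))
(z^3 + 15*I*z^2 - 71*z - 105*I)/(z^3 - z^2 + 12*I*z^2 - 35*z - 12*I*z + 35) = (z + 3*I)/(z - 1)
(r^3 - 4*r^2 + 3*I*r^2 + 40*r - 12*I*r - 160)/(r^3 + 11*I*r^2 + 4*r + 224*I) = (r^2 - r*(4 + 5*I) + 20*I)/(r^2 + 3*I*r + 28)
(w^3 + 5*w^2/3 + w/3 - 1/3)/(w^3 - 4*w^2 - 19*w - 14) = (3*w^2 + 2*w - 1)/(3*(w^2 - 5*w - 14))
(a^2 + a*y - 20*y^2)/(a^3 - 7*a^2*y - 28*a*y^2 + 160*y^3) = 1/(a - 8*y)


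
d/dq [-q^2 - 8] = -2*q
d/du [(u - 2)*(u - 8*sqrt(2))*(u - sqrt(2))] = 3*u^2 - 18*sqrt(2)*u - 4*u + 16 + 18*sqrt(2)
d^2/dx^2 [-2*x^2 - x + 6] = -4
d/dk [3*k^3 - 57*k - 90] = 9*k^2 - 57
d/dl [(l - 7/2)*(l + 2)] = 2*l - 3/2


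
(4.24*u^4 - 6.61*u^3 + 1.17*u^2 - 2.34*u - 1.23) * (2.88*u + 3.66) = 12.2112*u^5 - 3.5184*u^4 - 20.823*u^3 - 2.457*u^2 - 12.1068*u - 4.5018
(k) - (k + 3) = -3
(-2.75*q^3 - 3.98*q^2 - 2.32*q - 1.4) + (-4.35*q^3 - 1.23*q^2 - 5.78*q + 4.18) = -7.1*q^3 - 5.21*q^2 - 8.1*q + 2.78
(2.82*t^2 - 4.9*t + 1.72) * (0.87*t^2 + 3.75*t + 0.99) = 2.4534*t^4 + 6.312*t^3 - 14.0868*t^2 + 1.599*t + 1.7028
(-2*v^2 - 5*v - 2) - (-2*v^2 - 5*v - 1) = -1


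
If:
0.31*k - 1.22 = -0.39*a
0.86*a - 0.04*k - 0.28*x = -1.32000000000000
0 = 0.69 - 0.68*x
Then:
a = -0.97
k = 5.15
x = 1.01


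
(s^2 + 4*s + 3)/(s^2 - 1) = (s + 3)/(s - 1)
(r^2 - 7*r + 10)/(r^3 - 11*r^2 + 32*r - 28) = (r - 5)/(r^2 - 9*r + 14)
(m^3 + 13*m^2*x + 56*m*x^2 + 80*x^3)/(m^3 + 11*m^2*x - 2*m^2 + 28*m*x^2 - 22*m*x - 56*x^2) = (m^2 + 9*m*x + 20*x^2)/(m^2 + 7*m*x - 2*m - 14*x)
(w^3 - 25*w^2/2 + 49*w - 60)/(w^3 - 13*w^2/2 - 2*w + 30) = (w - 4)/(w + 2)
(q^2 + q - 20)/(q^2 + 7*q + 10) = (q - 4)/(q + 2)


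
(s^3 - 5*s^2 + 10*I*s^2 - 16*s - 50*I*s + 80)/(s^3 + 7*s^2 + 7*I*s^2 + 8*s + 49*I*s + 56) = (s^2 + s*(-5 + 2*I) - 10*I)/(s^2 + s*(7 - I) - 7*I)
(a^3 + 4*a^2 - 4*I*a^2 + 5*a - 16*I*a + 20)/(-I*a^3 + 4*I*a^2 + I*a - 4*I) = (I*a^3 + 4*a^2*(1 + I) + a*(16 + 5*I) + 20*I)/(a^3 - 4*a^2 - a + 4)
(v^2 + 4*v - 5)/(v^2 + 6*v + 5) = (v - 1)/(v + 1)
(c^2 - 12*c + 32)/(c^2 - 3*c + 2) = (c^2 - 12*c + 32)/(c^2 - 3*c + 2)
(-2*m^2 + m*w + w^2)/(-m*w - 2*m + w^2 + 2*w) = (2*m + w)/(w + 2)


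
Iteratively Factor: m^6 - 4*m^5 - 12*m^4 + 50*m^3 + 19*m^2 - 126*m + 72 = (m - 1)*(m^5 - 3*m^4 - 15*m^3 + 35*m^2 + 54*m - 72) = (m - 1)*(m + 3)*(m^4 - 6*m^3 + 3*m^2 + 26*m - 24) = (m - 4)*(m - 1)*(m + 3)*(m^3 - 2*m^2 - 5*m + 6) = (m - 4)*(m - 1)*(m + 2)*(m + 3)*(m^2 - 4*m + 3) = (m - 4)*(m - 1)^2*(m + 2)*(m + 3)*(m - 3)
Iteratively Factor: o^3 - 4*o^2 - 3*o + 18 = (o - 3)*(o^2 - o - 6) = (o - 3)*(o + 2)*(o - 3)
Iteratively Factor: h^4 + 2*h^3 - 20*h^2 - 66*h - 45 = (h + 3)*(h^3 - h^2 - 17*h - 15) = (h - 5)*(h + 3)*(h^2 + 4*h + 3) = (h - 5)*(h + 1)*(h + 3)*(h + 3)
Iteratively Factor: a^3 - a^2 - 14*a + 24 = (a + 4)*(a^2 - 5*a + 6) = (a - 3)*(a + 4)*(a - 2)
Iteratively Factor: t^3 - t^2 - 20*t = (t)*(t^2 - t - 20) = t*(t + 4)*(t - 5)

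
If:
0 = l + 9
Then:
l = -9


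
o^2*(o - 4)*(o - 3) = o^4 - 7*o^3 + 12*o^2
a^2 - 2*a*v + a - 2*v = (a + 1)*(a - 2*v)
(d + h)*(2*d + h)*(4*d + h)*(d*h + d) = 8*d^4*h + 8*d^4 + 14*d^3*h^2 + 14*d^3*h + 7*d^2*h^3 + 7*d^2*h^2 + d*h^4 + d*h^3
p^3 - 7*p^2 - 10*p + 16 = (p - 8)*(p - 1)*(p + 2)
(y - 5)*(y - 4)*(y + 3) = y^3 - 6*y^2 - 7*y + 60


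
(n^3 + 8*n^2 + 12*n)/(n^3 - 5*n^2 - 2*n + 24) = n*(n + 6)/(n^2 - 7*n + 12)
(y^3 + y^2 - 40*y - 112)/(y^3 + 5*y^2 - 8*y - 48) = (y - 7)/(y - 3)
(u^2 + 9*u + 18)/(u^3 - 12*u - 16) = (u^2 + 9*u + 18)/(u^3 - 12*u - 16)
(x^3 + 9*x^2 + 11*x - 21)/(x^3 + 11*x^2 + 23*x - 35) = (x + 3)/(x + 5)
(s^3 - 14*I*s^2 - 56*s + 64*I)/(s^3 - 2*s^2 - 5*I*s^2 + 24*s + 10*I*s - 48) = (s^2 - 6*I*s - 8)/(s^2 + s*(-2 + 3*I) - 6*I)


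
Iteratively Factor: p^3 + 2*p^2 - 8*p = (p)*(p^2 + 2*p - 8) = p*(p + 4)*(p - 2)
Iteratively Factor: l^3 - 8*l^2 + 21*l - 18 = (l - 3)*(l^2 - 5*l + 6) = (l - 3)*(l - 2)*(l - 3)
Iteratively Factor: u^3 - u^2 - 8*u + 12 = (u + 3)*(u^2 - 4*u + 4) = (u - 2)*(u + 3)*(u - 2)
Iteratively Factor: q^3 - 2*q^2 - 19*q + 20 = (q + 4)*(q^2 - 6*q + 5) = (q - 5)*(q + 4)*(q - 1)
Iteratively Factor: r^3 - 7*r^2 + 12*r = (r - 4)*(r^2 - 3*r) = r*(r - 4)*(r - 3)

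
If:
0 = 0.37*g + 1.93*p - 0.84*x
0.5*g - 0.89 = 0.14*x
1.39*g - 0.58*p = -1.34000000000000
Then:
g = -4.91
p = -9.46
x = -23.90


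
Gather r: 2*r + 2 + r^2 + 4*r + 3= r^2 + 6*r + 5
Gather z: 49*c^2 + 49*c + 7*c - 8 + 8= 49*c^2 + 56*c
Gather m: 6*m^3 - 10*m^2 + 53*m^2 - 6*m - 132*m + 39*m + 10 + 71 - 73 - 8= 6*m^3 + 43*m^2 - 99*m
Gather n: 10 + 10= 20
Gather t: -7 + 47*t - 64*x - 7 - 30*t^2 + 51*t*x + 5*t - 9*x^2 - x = -30*t^2 + t*(51*x + 52) - 9*x^2 - 65*x - 14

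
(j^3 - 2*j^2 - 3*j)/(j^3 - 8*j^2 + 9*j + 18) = j/(j - 6)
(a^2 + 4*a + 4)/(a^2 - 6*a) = (a^2 + 4*a + 4)/(a*(a - 6))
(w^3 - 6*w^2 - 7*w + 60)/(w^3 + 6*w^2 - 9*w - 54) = (w^2 - 9*w + 20)/(w^2 + 3*w - 18)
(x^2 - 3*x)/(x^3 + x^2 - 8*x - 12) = x/(x^2 + 4*x + 4)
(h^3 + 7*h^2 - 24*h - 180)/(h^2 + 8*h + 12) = (h^2 + h - 30)/(h + 2)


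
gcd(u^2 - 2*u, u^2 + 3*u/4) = u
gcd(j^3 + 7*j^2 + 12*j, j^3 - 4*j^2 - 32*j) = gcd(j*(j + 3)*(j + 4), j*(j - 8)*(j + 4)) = j^2 + 4*j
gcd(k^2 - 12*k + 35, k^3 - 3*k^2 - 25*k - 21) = k - 7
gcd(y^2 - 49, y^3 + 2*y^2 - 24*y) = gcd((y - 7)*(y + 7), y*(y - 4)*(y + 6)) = 1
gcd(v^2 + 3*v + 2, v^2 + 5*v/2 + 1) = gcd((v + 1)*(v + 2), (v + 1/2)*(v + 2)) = v + 2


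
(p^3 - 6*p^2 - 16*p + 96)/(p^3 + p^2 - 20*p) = (p^2 - 2*p - 24)/(p*(p + 5))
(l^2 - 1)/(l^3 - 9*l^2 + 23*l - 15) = (l + 1)/(l^2 - 8*l + 15)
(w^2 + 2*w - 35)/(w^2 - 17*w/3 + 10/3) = 3*(w + 7)/(3*w - 2)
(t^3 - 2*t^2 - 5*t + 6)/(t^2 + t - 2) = t - 3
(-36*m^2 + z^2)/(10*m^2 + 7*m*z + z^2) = (-36*m^2 + z^2)/(10*m^2 + 7*m*z + z^2)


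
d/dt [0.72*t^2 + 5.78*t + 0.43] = 1.44*t + 5.78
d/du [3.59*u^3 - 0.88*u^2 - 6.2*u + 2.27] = 10.77*u^2 - 1.76*u - 6.2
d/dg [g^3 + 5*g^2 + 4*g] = 3*g^2 + 10*g + 4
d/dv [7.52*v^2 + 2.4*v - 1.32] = 15.04*v + 2.4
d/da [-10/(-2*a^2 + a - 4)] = 10*(1 - 4*a)/(2*a^2 - a + 4)^2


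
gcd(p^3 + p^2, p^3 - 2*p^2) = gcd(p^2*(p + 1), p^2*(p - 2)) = p^2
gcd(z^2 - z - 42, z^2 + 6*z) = z + 6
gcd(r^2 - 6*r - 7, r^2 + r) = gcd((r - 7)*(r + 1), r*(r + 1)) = r + 1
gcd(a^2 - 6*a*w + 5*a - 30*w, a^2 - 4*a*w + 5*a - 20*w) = a + 5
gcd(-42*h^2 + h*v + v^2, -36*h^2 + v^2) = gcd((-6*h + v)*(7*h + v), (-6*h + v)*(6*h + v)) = -6*h + v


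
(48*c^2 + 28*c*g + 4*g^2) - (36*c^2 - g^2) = 12*c^2 + 28*c*g + 5*g^2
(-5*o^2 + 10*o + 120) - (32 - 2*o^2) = -3*o^2 + 10*o + 88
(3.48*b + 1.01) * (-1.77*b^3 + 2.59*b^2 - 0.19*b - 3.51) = -6.1596*b^4 + 7.2255*b^3 + 1.9547*b^2 - 12.4067*b - 3.5451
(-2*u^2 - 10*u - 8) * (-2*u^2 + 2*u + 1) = 4*u^4 + 16*u^3 - 6*u^2 - 26*u - 8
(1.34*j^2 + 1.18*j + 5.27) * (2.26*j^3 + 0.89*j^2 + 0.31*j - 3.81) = 3.0284*j^5 + 3.8594*j^4 + 13.3758*j^3 - 0.0493000000000006*j^2 - 2.8621*j - 20.0787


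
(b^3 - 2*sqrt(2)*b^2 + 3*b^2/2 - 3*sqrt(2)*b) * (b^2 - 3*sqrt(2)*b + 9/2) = b^5 - 5*sqrt(2)*b^4 + 3*b^4/2 - 15*sqrt(2)*b^3/2 + 33*b^3/2 - 9*sqrt(2)*b^2 + 99*b^2/4 - 27*sqrt(2)*b/2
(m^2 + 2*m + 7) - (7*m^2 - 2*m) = -6*m^2 + 4*m + 7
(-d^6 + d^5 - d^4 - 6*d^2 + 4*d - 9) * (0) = 0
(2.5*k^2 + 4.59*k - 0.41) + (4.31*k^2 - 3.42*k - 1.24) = 6.81*k^2 + 1.17*k - 1.65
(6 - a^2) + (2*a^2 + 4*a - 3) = a^2 + 4*a + 3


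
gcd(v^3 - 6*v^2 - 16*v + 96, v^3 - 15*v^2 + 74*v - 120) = v^2 - 10*v + 24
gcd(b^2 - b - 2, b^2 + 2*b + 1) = b + 1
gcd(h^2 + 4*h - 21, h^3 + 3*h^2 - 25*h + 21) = h^2 + 4*h - 21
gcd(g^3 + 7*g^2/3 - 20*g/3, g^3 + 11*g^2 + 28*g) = g^2 + 4*g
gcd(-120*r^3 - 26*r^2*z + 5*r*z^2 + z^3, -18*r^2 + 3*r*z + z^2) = 6*r + z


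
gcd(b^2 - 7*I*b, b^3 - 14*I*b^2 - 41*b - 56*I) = b - 7*I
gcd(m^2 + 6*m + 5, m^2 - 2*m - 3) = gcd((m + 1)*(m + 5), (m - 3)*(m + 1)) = m + 1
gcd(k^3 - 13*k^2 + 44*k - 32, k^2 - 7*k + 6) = k - 1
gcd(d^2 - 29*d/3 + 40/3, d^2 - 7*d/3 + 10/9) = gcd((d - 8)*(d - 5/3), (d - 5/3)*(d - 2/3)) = d - 5/3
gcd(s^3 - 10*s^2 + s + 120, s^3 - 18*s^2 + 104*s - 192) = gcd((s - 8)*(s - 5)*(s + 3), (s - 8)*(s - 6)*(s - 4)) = s - 8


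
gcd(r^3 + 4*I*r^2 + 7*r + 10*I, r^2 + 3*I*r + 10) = r^2 + 3*I*r + 10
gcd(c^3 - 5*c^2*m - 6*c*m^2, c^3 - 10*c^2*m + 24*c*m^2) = c^2 - 6*c*m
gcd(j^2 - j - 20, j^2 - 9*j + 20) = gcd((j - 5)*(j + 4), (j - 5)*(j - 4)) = j - 5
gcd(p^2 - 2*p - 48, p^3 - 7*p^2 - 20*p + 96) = p - 8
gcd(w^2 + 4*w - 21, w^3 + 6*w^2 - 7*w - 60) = w - 3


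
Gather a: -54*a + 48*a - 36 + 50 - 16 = -6*a - 2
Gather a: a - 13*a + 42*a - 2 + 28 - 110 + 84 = 30*a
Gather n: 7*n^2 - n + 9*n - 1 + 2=7*n^2 + 8*n + 1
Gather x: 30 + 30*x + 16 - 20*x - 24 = 10*x + 22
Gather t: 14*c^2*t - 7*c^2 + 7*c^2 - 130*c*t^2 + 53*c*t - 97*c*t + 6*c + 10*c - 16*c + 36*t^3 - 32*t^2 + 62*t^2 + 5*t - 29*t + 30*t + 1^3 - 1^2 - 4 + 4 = 36*t^3 + t^2*(30 - 130*c) + t*(14*c^2 - 44*c + 6)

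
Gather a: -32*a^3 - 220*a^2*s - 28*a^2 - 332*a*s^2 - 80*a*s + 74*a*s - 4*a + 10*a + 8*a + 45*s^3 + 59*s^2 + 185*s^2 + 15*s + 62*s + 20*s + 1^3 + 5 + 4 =-32*a^3 + a^2*(-220*s - 28) + a*(-332*s^2 - 6*s + 14) + 45*s^3 + 244*s^2 + 97*s + 10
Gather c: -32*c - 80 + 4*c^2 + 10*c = 4*c^2 - 22*c - 80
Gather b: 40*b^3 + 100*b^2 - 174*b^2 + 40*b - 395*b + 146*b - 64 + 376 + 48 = 40*b^3 - 74*b^2 - 209*b + 360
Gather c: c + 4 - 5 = c - 1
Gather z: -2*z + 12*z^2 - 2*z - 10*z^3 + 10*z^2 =-10*z^3 + 22*z^2 - 4*z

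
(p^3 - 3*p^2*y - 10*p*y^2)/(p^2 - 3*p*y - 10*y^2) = p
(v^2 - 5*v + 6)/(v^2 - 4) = (v - 3)/(v + 2)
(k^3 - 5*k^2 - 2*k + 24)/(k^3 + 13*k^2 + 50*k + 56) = (k^2 - 7*k + 12)/(k^2 + 11*k + 28)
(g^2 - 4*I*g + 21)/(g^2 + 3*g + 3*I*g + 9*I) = (g - 7*I)/(g + 3)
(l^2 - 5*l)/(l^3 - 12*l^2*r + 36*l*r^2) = (l - 5)/(l^2 - 12*l*r + 36*r^2)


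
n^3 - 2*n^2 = n^2*(n - 2)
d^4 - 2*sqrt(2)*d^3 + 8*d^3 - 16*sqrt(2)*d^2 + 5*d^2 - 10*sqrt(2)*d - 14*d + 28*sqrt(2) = (d - 1)*(d + 2)*(d + 7)*(d - 2*sqrt(2))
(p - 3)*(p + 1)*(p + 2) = p^3 - 7*p - 6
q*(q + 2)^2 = q^3 + 4*q^2 + 4*q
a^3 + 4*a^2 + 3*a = a*(a + 1)*(a + 3)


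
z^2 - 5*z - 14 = (z - 7)*(z + 2)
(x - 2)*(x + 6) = x^2 + 4*x - 12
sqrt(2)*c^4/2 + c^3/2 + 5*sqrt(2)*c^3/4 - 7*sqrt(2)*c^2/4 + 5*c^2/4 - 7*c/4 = c*(c - 1)*(c + 7/2)*(sqrt(2)*c/2 + 1/2)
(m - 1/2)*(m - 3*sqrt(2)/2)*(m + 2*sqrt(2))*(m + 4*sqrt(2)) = m^4 - m^3/2 + 9*sqrt(2)*m^3/2 - 9*sqrt(2)*m^2/4 - 2*m^2 - 24*sqrt(2)*m + m + 12*sqrt(2)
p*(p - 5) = p^2 - 5*p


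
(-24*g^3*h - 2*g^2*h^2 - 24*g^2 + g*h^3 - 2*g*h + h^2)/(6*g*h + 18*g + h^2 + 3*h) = (-24*g^3*h - 2*g^2*h^2 - 24*g^2 + g*h^3 - 2*g*h + h^2)/(6*g*h + 18*g + h^2 + 3*h)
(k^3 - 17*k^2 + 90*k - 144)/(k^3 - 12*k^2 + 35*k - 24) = (k - 6)/(k - 1)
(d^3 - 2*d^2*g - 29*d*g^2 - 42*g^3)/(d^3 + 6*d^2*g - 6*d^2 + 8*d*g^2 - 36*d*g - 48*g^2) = (d^2 - 4*d*g - 21*g^2)/(d^2 + 4*d*g - 6*d - 24*g)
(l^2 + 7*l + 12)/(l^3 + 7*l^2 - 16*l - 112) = (l + 3)/(l^2 + 3*l - 28)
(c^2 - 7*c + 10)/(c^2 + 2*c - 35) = (c - 2)/(c + 7)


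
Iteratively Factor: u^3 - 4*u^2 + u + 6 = (u - 2)*(u^2 - 2*u - 3) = (u - 3)*(u - 2)*(u + 1)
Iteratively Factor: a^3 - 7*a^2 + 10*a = (a)*(a^2 - 7*a + 10) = a*(a - 5)*(a - 2)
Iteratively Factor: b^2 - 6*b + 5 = (b - 1)*(b - 5)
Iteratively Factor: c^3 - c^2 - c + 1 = (c - 1)*(c^2 - 1) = (c - 1)^2*(c + 1)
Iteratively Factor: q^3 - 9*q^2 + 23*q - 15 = (q - 3)*(q^2 - 6*q + 5) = (q - 5)*(q - 3)*(q - 1)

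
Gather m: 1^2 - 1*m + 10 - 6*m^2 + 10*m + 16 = -6*m^2 + 9*m + 27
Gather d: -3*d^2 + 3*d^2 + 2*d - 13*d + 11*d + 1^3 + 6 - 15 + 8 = 0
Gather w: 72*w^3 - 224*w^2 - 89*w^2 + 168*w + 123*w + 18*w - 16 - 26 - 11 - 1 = 72*w^3 - 313*w^2 + 309*w - 54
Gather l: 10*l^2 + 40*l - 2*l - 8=10*l^2 + 38*l - 8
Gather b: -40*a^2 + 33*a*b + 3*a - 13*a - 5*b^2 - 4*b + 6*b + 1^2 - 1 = -40*a^2 - 10*a - 5*b^2 + b*(33*a + 2)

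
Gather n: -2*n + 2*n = 0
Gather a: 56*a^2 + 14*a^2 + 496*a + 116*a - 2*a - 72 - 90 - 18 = 70*a^2 + 610*a - 180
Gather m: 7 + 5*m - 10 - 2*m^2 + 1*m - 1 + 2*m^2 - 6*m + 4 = 0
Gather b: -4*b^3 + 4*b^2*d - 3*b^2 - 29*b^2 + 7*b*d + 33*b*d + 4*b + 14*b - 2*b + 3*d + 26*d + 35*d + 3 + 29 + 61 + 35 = -4*b^3 + b^2*(4*d - 32) + b*(40*d + 16) + 64*d + 128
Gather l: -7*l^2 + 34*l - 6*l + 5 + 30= -7*l^2 + 28*l + 35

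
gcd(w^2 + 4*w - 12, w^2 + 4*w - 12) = w^2 + 4*w - 12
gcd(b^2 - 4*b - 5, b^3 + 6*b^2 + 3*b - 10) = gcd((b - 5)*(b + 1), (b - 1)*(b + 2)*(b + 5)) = 1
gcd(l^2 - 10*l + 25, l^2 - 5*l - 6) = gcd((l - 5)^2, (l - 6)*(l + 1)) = 1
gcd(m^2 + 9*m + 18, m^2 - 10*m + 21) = 1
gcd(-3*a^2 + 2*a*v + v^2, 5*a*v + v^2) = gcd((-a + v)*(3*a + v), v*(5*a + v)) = 1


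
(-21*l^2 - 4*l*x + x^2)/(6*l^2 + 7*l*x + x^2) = (-21*l^2 - 4*l*x + x^2)/(6*l^2 + 7*l*x + x^2)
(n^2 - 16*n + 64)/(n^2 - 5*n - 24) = (n - 8)/(n + 3)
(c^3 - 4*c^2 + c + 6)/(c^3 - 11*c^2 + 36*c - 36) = (c + 1)/(c - 6)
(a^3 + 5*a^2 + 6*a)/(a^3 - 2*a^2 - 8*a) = (a + 3)/(a - 4)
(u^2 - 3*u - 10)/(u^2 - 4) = (u - 5)/(u - 2)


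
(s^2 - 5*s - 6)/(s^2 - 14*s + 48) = (s + 1)/(s - 8)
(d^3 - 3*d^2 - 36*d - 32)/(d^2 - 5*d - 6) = (d^2 - 4*d - 32)/(d - 6)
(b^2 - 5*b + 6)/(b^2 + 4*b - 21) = (b - 2)/(b + 7)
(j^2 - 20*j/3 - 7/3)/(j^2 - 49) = (j + 1/3)/(j + 7)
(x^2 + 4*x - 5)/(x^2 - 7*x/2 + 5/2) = 2*(x + 5)/(2*x - 5)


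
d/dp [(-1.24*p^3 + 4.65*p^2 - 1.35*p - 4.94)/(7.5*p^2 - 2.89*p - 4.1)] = (-9.3*p^4 + 7.16719999999999*p^3 + 11.9385*p^2 + 35.97*p - 8.7416)/(56.25*p^4 - 43.35*p^3 - 53.1479*p^2 + 23.698*p + 16.81)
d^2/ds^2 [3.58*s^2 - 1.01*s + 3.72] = 7.16000000000000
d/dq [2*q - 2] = 2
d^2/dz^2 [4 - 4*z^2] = -8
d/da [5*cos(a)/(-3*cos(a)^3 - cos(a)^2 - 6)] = 5*(-9*cos(a) - cos(2*a) - 3*cos(3*a) + 11)*sin(a)/(2*(3*cos(a)^3 + cos(a)^2 + 6)^2)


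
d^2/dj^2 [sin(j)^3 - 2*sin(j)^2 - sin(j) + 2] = sin(j)/4 + 9*sin(3*j)/4 - 4*cos(2*j)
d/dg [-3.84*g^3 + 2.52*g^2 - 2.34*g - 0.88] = -11.52*g^2 + 5.04*g - 2.34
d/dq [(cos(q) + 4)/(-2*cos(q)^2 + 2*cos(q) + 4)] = (sin(q)^2 - 8*cos(q) + 1)*sin(q)/(2*(sin(q)^2 + cos(q) + 1)^2)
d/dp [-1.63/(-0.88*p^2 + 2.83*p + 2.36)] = (4.6129 - 2.8688*p)/(-0.88*p^2 + 2.83*p + 2.36)^2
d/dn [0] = 0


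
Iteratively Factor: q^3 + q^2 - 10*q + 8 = (q - 1)*(q^2 + 2*q - 8) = (q - 2)*(q - 1)*(q + 4)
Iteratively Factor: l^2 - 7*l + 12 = (l - 4)*(l - 3)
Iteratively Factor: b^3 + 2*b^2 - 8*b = (b + 4)*(b^2 - 2*b) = b*(b + 4)*(b - 2)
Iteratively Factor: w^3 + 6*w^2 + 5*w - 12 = (w + 4)*(w^2 + 2*w - 3) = (w + 3)*(w + 4)*(w - 1)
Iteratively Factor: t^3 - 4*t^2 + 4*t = (t - 2)*(t^2 - 2*t) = t*(t - 2)*(t - 2)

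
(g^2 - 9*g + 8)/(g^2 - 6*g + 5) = (g - 8)/(g - 5)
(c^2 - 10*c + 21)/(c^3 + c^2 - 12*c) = (c - 7)/(c*(c + 4))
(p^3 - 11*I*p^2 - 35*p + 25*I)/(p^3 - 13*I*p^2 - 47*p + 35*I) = (p - 5*I)/(p - 7*I)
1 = 1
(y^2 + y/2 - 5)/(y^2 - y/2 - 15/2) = (y - 2)/(y - 3)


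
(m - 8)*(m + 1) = m^2 - 7*m - 8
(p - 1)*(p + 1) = p^2 - 1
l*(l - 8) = l^2 - 8*l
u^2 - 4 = (u - 2)*(u + 2)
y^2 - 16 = (y - 4)*(y + 4)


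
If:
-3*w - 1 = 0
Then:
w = -1/3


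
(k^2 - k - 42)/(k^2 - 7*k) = (k + 6)/k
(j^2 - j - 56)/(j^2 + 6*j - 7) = (j - 8)/(j - 1)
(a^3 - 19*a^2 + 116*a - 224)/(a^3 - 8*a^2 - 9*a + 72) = (a^2 - 11*a + 28)/(a^2 - 9)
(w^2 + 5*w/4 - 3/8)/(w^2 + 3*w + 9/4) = (4*w - 1)/(2*(2*w + 3))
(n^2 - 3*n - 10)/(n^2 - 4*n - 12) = (n - 5)/(n - 6)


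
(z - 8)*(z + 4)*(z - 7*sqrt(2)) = z^3 - 7*sqrt(2)*z^2 - 4*z^2 - 32*z + 28*sqrt(2)*z + 224*sqrt(2)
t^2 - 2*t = t*(t - 2)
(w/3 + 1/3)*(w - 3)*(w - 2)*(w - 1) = w^4/3 - 5*w^3/3 + 5*w^2/3 + 5*w/3 - 2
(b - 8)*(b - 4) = b^2 - 12*b + 32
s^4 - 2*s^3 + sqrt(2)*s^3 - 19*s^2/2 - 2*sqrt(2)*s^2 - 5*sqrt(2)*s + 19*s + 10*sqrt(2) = (s - 2)*(s - 2*sqrt(2))*(s + sqrt(2)/2)*(s + 5*sqrt(2)/2)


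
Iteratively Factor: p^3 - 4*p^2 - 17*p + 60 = (p - 3)*(p^2 - p - 20) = (p - 5)*(p - 3)*(p + 4)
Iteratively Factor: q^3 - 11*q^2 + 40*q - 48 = (q - 4)*(q^2 - 7*q + 12) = (q - 4)*(q - 3)*(q - 4)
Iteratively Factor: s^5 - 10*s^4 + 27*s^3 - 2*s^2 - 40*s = (s + 1)*(s^4 - 11*s^3 + 38*s^2 - 40*s) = (s - 4)*(s + 1)*(s^3 - 7*s^2 + 10*s) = s*(s - 4)*(s + 1)*(s^2 - 7*s + 10) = s*(s - 5)*(s - 4)*(s + 1)*(s - 2)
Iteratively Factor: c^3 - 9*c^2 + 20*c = (c - 4)*(c^2 - 5*c) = c*(c - 4)*(c - 5)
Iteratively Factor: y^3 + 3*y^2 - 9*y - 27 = (y + 3)*(y^2 - 9) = (y - 3)*(y + 3)*(y + 3)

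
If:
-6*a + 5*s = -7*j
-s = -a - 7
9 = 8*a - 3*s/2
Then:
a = 3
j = -32/7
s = 10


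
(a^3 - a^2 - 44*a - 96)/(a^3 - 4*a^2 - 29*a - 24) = (a + 4)/(a + 1)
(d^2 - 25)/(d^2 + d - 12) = (d^2 - 25)/(d^2 + d - 12)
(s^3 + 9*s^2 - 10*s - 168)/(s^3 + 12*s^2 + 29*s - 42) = (s - 4)/(s - 1)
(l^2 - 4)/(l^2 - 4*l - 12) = (l - 2)/(l - 6)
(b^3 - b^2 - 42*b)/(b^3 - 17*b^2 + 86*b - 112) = b*(b + 6)/(b^2 - 10*b + 16)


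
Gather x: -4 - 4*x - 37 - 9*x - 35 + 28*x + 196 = 15*x + 120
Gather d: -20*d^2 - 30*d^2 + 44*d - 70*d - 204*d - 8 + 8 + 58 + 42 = -50*d^2 - 230*d + 100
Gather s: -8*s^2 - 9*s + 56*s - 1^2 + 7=-8*s^2 + 47*s + 6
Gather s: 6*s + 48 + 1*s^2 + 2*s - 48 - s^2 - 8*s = 0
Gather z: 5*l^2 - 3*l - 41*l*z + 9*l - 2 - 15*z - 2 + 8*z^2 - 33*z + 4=5*l^2 + 6*l + 8*z^2 + z*(-41*l - 48)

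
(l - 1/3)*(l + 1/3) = l^2 - 1/9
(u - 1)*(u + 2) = u^2 + u - 2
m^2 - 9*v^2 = (m - 3*v)*(m + 3*v)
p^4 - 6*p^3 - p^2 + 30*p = p*(p - 5)*(p - 3)*(p + 2)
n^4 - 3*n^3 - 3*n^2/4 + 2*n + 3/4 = (n - 3)*(n - 1)*(n + 1/2)^2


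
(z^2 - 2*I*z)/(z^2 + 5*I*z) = (z - 2*I)/(z + 5*I)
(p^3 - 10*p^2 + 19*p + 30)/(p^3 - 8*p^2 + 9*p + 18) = (p - 5)/(p - 3)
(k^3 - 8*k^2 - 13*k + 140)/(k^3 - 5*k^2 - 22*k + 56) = (k - 5)/(k - 2)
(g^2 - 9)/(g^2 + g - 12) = (g + 3)/(g + 4)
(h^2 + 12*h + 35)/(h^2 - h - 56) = (h + 5)/(h - 8)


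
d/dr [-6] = 0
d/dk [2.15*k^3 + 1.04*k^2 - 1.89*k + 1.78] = 6.45*k^2 + 2.08*k - 1.89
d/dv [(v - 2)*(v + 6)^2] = (v + 6)*(3*v + 2)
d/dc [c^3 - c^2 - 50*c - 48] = 3*c^2 - 2*c - 50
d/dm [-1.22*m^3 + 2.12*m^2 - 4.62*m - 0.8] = -3.66*m^2 + 4.24*m - 4.62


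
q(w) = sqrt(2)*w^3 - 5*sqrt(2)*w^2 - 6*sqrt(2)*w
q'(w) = 3*sqrt(2)*w^2 - 10*sqrt(2)*w - 6*sqrt(2)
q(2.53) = -43.83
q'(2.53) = -17.11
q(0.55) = -6.57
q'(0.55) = -14.98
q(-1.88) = -18.44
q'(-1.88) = 33.10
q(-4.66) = -257.12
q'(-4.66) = 149.55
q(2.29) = -39.53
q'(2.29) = -18.62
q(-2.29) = -34.63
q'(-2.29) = 46.15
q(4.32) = -54.60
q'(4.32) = 9.60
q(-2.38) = -38.92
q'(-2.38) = 49.21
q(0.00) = 0.00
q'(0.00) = -8.49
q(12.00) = 1323.70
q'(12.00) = 432.75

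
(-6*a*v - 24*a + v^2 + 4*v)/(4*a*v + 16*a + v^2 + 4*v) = (-6*a + v)/(4*a + v)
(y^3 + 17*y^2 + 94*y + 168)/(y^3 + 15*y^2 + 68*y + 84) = (y + 4)/(y + 2)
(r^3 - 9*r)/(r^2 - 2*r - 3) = r*(r + 3)/(r + 1)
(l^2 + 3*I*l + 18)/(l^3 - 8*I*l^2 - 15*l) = (l + 6*I)/(l*(l - 5*I))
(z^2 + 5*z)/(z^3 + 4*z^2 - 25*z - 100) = z/(z^2 - z - 20)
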